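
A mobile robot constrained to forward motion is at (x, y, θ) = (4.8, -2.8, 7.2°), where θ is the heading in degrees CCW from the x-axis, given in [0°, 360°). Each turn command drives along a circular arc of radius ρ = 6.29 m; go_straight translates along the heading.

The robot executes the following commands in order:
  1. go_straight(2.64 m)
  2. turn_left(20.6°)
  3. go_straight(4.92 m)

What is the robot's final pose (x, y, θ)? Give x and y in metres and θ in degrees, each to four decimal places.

set_pose: (x, y, θ) = (4.8000, -2.8000, 7.2000°), ρ = 6.29
go_straight(2.64): x += 2.64·cos θ, y += 2.64·sin θ → (7.4192, -2.4691, 7.2000°)
turn_left(20.6°): centre at ρ to the left, rotate +20.6° → (9.5644, -1.7927, 27.8000°)
go_straight(4.92): x += 4.92·cos θ, y += 4.92·sin θ → (13.9165, 0.5019, 27.8000°)

(13.9165, 0.5019, 27.8000°)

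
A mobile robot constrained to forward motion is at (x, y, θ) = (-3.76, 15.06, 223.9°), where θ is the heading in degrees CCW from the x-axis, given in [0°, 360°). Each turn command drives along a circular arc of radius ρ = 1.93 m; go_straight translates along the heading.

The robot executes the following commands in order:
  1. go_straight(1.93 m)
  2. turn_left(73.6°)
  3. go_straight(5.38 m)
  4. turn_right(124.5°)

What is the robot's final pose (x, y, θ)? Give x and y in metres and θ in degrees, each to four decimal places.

set_pose: (x, y, θ) = (-3.7600, 15.0600, 223.9000°), ρ = 1.93
go_straight(1.93): x += 1.93·cos θ, y += 1.93·sin θ → (-5.1507, 13.7217, 223.9000°)
turn_left(73.6°): centre at ρ to the left, rotate +73.6° → (-5.5243, 11.4399, 297.5000°)
go_straight(5.38): x += 5.38·cos θ, y += 5.38·sin θ → (-3.0401, 6.6678, 297.5000°)
turn_right(124.5°): centre at ρ to the right, rotate −124.5° → (-4.9873, 3.8610, 173.0000°)

(-4.9873, 3.8610, 173.0000°)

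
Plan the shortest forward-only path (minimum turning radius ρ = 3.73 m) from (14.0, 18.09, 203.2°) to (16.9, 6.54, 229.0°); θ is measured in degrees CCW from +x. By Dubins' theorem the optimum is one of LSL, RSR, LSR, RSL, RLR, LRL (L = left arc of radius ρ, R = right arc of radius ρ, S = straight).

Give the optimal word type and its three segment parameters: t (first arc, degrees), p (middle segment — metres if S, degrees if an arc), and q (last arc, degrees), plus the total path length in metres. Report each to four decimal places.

Let ψ = atan2(Δy, Δx) = atan2(-11.55, 2.90) = -75.9054° be the start→goal bearing.
Normalize: d = |goal − start| / ρ = 11.908505/3.73 = 3.192629, α = (θ_start − ψ) mod 360° = 279.1054° = 4.871308 rad, β = (θ_goal − ψ) mod 360° = 304.9054° = 5.321603 rad.
Common terms: sin α = -0.987399, cos α = 0.158251, sin β = -0.820098, cos β = 0.572223, cos(α−β) = 0.900319, d² = 10.192879. Work in radians in the unit-radius frame; every candidate has L = ρ·(t + p + q).
LSL: p² = 2 + d² − 2cos(α−β) + 2d(sin α − sin β) = 9.323981; p = √p² = 3.053519; φ = atan2(cos β − cos α, d + sin α − sin β) = 0.135991 rad; t = (φ − α) mod 2π = 1.547868 rad, q = (β − φ) mod 2π = 5.185612 rad → L = 3.73·(1.547868 + 3.053519 + 5.185612) = 3.73·9.787000 = 36.505509 m
RSR: p² = 2 + d² − 2cos(α−β) + 2d(sin β − sin α) = 11.460501; p = √p² = 3.385336; φ = atan2(cos α − cos β, d − sin α + sin β) = -0.122591 rad; t = (α − φ) mod 2π = 4.993899 rad, q = (φ − β) mod 2π = 0.838991 rad → L = 3.73·(4.993899 + 3.385336 + 0.838991) = 3.73·9.218227 = 34.383985 m
LSR: p² = d² − 2 + 2cos(α−β) + 2d(sin α + sin β) = -1.547816 < 0 → infeasible
RSL: p² = d² − 2 + 2cos(α−β) − 2d(sin α + sin β) = 21.534848; p = √p² = 4.640565; φ = atan2(cos α + cos β, d − sin α − sin β) − atan2(2, p) = -0.261861 rad; t = (α − φ) mod 2π = 5.133170 rad, q = (β − φ) mod 2π = 5.583465 rad → L = 3.73·(5.133170 + 4.640565 + 5.583465) = 3.73·15.357200 = 57.282356 m
RLR: c = (6 − d² + 2cos(α−β) + 2d(sin α − sin β))/8 = -0.432563; p = 2π − arccos c = 4.265056 rad; φ = atan2(cos α − cos β, d − sin α + sin β) = -0.122591 rad; t = (α − φ + p/2) mod 2π = 0.843242 rad, q = (α − β − t + p) mod 2π = 2.971519 rad → L = 3.73·(0.843242 + 4.265056 + 2.971519) = 3.73·8.079817 = 30.137716 m
LRL: c = (6 − d² + 2cos(α−β) − 2d(sin α − sin β))/8 = -0.165498; p = 2π − arccos c = 4.546126 rad; φ = atan2(cos β − cos α, d + sin α − sin β) = 0.135991 rad; t = (φ − α + p/2) mod 2π = 3.820931 rad, q = (β − α − t + p) mod 2π = 1.175490 rad → L = 3.73·(3.820931 + 4.546126 + 1.175490) = 3.73·9.542548 = 35.593703 m
Shortest: RLR with L = 30.137716 m ≈ 30.1377 m
Convert RLR to answer units (arcs ×180/π): t = 0.843242·180/π = 48.3142°, p = 4.265056·180/π = 244.3697°, q = 2.971519·180/π = 170.2555°, L = 30.1377 m.

RLR: t = 48.3142°, p = 244.3697°, q = 170.2555°, L = 30.1377 m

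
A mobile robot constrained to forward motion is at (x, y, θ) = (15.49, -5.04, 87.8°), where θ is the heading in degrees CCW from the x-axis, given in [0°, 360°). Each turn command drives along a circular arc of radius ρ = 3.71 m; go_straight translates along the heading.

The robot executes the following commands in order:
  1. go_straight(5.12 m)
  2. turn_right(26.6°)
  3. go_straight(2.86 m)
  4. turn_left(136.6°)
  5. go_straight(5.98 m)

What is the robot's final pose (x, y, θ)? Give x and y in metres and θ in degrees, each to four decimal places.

set_pose: (x, y, θ) = (15.4900, -5.0400, 87.8000°), ρ = 3.71
go_straight(5.12): x += 5.12·cos θ, y += 5.12·sin θ → (15.6865, 0.0762, 87.8000°)
turn_right(26.6°): centre at ρ to the right, rotate −26.6° → (16.1427, 1.7211, 61.2000°)
go_straight(2.86): x += 2.86·cos θ, y += 2.86·sin θ → (17.5205, 4.2274, 61.2000°)
turn_left(136.6°): centre at ρ to the left, rotate +136.6° → (13.1353, 9.5471, 197.8000°)
go_straight(5.98): x += 5.98·cos θ, y += 5.98·sin θ → (7.4416, 7.7190, 197.8000°)

(7.4416, 7.7190, 197.8000°)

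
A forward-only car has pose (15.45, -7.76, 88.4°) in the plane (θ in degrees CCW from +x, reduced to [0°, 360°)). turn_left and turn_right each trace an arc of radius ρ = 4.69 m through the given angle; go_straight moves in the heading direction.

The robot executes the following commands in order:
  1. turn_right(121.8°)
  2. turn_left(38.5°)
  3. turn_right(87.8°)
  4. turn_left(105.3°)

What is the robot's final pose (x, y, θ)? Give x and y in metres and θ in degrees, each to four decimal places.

set_pose: (x, y, θ) = (15.4500, -7.7600, 88.4000°), ρ = 4.69
turn_right(121.8°): centre at ρ to the right, rotate −121.8° → (22.7199, -3.9755, -33.4000° ≡ 326.6000°)
turn_left(38.5°): centre at ρ to the left, rotate +38.5° → (25.7186, -4.7315, 365.1000° ≡ 5.1000°)
turn_right(87.8°): centre at ρ to the right, rotate −87.8° → (30.7875, -8.8070, -82.7000° ≡ 277.3000°)
turn_left(105.3°): centre at ρ to the left, rotate +105.3° → (37.2418, -12.5409, 382.6000° ≡ 22.6000°)

(37.2418, -12.5409, 22.6000°)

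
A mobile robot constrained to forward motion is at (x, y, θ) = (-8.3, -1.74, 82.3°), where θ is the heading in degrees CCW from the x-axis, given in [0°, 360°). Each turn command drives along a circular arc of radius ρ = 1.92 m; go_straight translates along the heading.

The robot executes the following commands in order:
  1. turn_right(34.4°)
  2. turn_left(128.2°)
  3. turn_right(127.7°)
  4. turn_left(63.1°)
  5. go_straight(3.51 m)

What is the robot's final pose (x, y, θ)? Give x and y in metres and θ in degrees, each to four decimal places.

(-11.3569, 10.9272, 111.5000°)

set_pose: (x, y, θ) = (-8.3000, -1.7400, 82.3000°), ρ = 1.92
turn_right(34.4°): centre at ρ to the right, rotate −34.4° → (-7.8219, -0.7100, 47.9000°)
turn_left(128.2°): centre at ρ to the left, rotate +128.2° → (-9.1159, 2.4927, 176.1000°)
turn_right(127.7°): centre at ρ to the right, rotate −127.7° → (-10.4211, 5.6830, 48.4000°)
turn_left(63.1°): centre at ρ to the left, rotate +63.1° → (-10.0705, 7.6615, 111.5000°)
go_straight(3.51): x += 3.51·cos θ, y += 3.51·sin θ → (-11.3569, 10.9272, 111.5000°)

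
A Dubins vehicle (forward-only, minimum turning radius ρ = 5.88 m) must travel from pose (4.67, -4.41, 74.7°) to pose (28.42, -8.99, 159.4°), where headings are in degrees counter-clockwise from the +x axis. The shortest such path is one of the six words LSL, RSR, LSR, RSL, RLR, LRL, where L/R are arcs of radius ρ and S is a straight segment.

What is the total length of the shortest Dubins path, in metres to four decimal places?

Let ψ = atan2(Δy, Δx) = atan2(-4.58, 23.75) = -10.9151° be the start→goal bearing.
Normalize: d = |goal − start| / ρ = 24.187577/5.88 = 4.113534, α = (θ_start − ψ) mod 360° = 85.6151° = 1.494265 rad, β = (θ_goal − ψ) mod 360° = 170.3151° = 2.972558 rad.
Common terms: sin α = 0.997073, cos α = 0.076457, sin β = 0.168230, cos β = -0.985748, cos(α−β) = 0.092371, d² = 16.921158. Work in radians in the unit-radius frame; every candidate has L = ρ·(t + p + q).
LSL: p² = 2 + d² − 2cos(α−β) + 2d(sin α − sin β) = 25.555360; p = √p² = 5.055231; φ = atan2(cos β − cos α, d + sin α − sin β) = -0.211698 rad; t = (φ − α) mod 2π = 4.577223 rad, q = (β − φ) mod 2π = 3.184256 rad → L = 5.88·(4.577223 + 5.055231 + 3.184256) = 5.88·12.816710 = 75.362255 m
RSR: p² = 2 + d² − 2cos(α−β) + 2d(sin β − sin α) = 11.917475; p = √p² = 3.452170; φ = atan2(cos α − cos β, d − sin α + sin β) = 0.312766 rad; t = (α − φ) mod 2π = 1.181498 rad, q = (φ − β) mod 2π = 3.623393 rad → L = 5.88·(1.181498 + 3.452170 + 3.623393) = 5.88·8.257061 = 48.551519 m
LSR: p² = d² − 2 + 2cos(α−β) + 2d(sin α + sin β) = 24.692928; p = √p² = 4.969198; φ = atan2(−cos α − cos β, d + sin α + sin β) − atan2(−2, p) = 0.553220 rad; t = (φ − α) mod 2π = 5.342141 rad, q = (φ − β) mod 2π = 3.863847 rad → L = 5.88·(5.342141 + 4.969198 + 3.863847) = 5.88·14.175186 = 83.350093 m
RSL: p² = d² − 2 + 2cos(α−β) − 2d(sin α + sin β) = 5.518871; p = √p² = 2.349228; φ = atan2(cos α + cos β, d − sin α − sin β) − atan2(2, p) = -1.004436 rad; t = (α − φ) mod 2π = 2.498701 rad, q = (β − φ) mod 2π = 3.976995 rad → L = 5.88·(2.498701 + 2.349228 + 3.976995) = 5.88·8.824923 = 51.890549 m
RLR: c = (6 − d² + 2cos(α−β) + 2d(sin α − sin β))/8 = -0.489684; p = 2π − arccos c = 4.200661 rad; φ = atan2(cos α − cos β, d − sin α + sin β) = 0.312766 rad; t = (α − φ + p/2) mod 2π = 3.281829 rad, q = (α − β − t + p) mod 2π = 5.723724 rad → L = 5.88·(3.281829 + 4.200661 + 5.723724) = 5.88·13.206214 = 77.652538 m
LRL: c = (6 − d² + 2cos(α−β) − 2d(sin α − sin β))/8 = -2.194420, |c| > 1 → infeasible
Shortest: RSR with L = 48.551519 m ≈ 48.5515 m

48.5515 m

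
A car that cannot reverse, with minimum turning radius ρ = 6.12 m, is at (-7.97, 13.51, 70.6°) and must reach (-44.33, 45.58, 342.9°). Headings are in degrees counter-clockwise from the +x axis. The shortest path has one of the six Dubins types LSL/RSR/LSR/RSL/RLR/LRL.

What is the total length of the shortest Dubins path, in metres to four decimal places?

67.1770 m

Let ψ = atan2(Δy, Δx) = atan2(32.07, -36.36) = 138.5873° be the start→goal bearing.
Normalize: d = |goal − start| / ρ = 48.482311/6.12 = 7.921946, α = (θ_start − ψ) mod 360° = 292.0127° = 5.096583 rad, β = (θ_goal − ψ) mod 360° = 204.3127° = 3.565930 rad.
Common terms: sin α = -0.927101, cos α = 0.374812, sin β = -0.411717, cos β = -0.911312, cos(α−β) = 0.040132, d² = 62.757233. Work in radians in the unit-radius frame; every candidate has L = ρ·(t + p + q).
LSL: p² = 2 + d² − 2cos(α−β) + 2d(sin α − sin β) = 56.511280; p = √p² = 7.517399; φ = atan2(cos β − cos α, d + sin α − sin β) = -0.171932 rad; t = (φ − α) mod 2π = 1.014670 rad, q = (β − φ) mod 2π = 3.737862 rad → L = 6.12·(1.014670 + 7.517399 + 3.737862) = 6.12·12.269930 = 75.091972 m
RSR: p² = 2 + d² − 2cos(α−β) + 2d(sin β − sin α) = 72.842658; p = √p² = 8.534791; φ = atan2(cos α − cos β, d − sin α + sin β) = 0.151268 rad; t = (α − φ) mod 2π = 4.945315 rad, q = (φ − β) mod 2π = 2.868524 rad → L = 6.12·(4.945315 + 8.534791 + 2.868524) = 6.12·16.348630 = 100.053616 m
LSR: p² = d² − 2 + 2cos(α−β) + 2d(sin α + sin β) = 39.625418; p = √p² = 6.294872; φ = atan2(−cos α − cos β, d + sin α + sin β) − atan2(−2, p) = 0.388949 rad; t = (φ − α) mod 2π = 1.575551 rad, q = (φ − β) mod 2π = 3.106204 rad → L = 6.12·(1.575551 + 6.294872 + 3.106204) = 6.12·10.976628 = 67.176960 m
RSL: p² = d² − 2 + 2cos(α−β) − 2d(sin α + sin β) = 82.049575; p = √p² = 9.058122; φ = atan2(cos α + cos β, d − sin α − sin β) − atan2(2, p) = -0.275178 rad; t = (α − φ) mod 2π = 5.371761 rad, q = (β − φ) mod 2π = 3.841107 rad → L = 6.12·(5.371761 + 9.058122 + 3.841107) = 6.12·18.270990 = 111.818460 m
RLR: c = (6 − d² + 2cos(α−β) + 2d(sin α − sin β))/8 = -8.105332, |c| > 1 → infeasible
LRL: c = (6 − d² + 2cos(α−β) − 2d(sin α − sin β))/8 = -6.063910, |c| > 1 → infeasible
Shortest: LSR with L = 67.176960 m ≈ 67.1770 m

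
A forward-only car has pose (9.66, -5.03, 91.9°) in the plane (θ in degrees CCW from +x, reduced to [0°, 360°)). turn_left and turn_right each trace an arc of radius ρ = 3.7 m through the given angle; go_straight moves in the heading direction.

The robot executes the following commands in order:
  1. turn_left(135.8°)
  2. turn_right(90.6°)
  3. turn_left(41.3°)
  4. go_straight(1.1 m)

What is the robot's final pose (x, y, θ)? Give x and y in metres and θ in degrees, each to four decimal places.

(-5.5448, -1.8639, 178.4000°)

set_pose: (x, y, θ) = (9.6600, -5.0300, 91.9000°), ρ = 3.7
turn_left(135.8°): centre at ρ to the left, rotate +135.8° → (3.2254, -2.6625, 227.7000°)
turn_right(90.6°): centre at ρ to the right, rotate −90.6° → (-2.0299, -2.8828, 137.1000°)
turn_left(41.3°): centre at ρ to the left, rotate +41.3° → (-4.4453, -1.8946, 178.4000°)
go_straight(1.1): x += 1.1·cos θ, y += 1.1·sin θ → (-5.5448, -1.8639, 178.4000°)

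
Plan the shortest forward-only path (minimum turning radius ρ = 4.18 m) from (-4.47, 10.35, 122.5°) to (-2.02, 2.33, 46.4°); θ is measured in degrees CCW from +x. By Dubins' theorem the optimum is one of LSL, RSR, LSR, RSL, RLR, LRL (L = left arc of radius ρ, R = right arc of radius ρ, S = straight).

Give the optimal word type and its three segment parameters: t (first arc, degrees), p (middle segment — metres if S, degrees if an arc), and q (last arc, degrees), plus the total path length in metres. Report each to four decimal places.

LSL: t = 193.0578°, p = 4.1296 m, q = 90.8422°, L = 24.8414 m

Let ψ = atan2(Δy, Δx) = atan2(-8.02, 2.45) = -73.0128° be the start→goal bearing.
Normalize: d = |goal − start| / ρ = 8.385875/4.18 = 2.006190, α = (θ_start − ψ) mod 360° = 195.5128° = 3.412342 rad, β = (θ_goal − ψ) mod 360° = 119.4128° = 2.084147 rad.
Common terms: sin α = -0.267454, cos α = -0.963571, sin β = 0.871104, cos β = -0.491098, cos(α−β) = 0.240228, d² = 4.024799. Work in radians in the unit-radius frame; every candidate has L = ρ·(t + p + q).
LSL: p² = 2 + d² − 2cos(α−β) + 2d(sin α − sin β) = 0.976016; p = √p² = 0.987935; φ = atan2(cos β − cos α, d + sin α − sin β) = 0.498652 rad; t = (φ − α) mod 2π = 3.369495 rad, q = (β − φ) mod 2π = 1.585495 rad → L = 4.18·(3.369495 + 0.987935 + 1.585495) = 4.18·5.942925 = 24.841426 m
RSR: p² = 2 + d² − 2cos(α−β) + 2d(sin β − sin α) = 10.112670; p = √p² = 3.180042; φ = atan2(cos α − cos β, d − sin α + sin β) = -0.149126 rad; t = (α − φ) mod 2π = 3.561469 rad, q = (φ − β) mod 2π = 4.049912 rad → L = 4.18·(3.561469 + 3.180042 + 4.049912) = 4.18·10.791423 = 45.108150 m
LSR: p² = d² − 2 + 2cos(α−β) + 2d(sin α + sin β) = 4.927330; p = √p² = 2.219759; φ = atan2(−cos α − cos β, d + sin α + sin β) − atan2(−2, p) = 1.241857 rad; t = (φ − α) mod 2π = 4.112700 rad, q = (φ − β) mod 2π = 5.440896 rad → L = 4.18·(4.112700 + 2.219759 + 5.440896) = 4.18·11.773355 = 49.212624 m
RSL: p² = d² − 2 + 2cos(α−β) − 2d(sin α + sin β) = 0.083181; p = √p² = 0.288410; φ = atan2(cos α + cos β, d − sin α − sin β) − atan2(2, p) = -2.231219 rad; t = (α − φ) mod 2π = 5.643562 rad, q = (β − φ) mod 2π = 4.315366 rad → L = 4.18·(5.643562 + 0.288410 + 4.315366) = 4.18·10.247338 = 42.833873 m
RLR: c = (6 − d² + 2cos(α−β) + 2d(sin α − sin β))/8 = -0.264084; p = 2π − arccos c = 4.445135 rad; φ = atan2(cos α − cos β, d − sin α + sin β) = -0.149126 rad; t = (α − φ + p/2) mod 2π = 5.784036 rad, q = (α − β − t + p) mod 2π = 6.272480 rad → L = 4.18·(5.784036 + 4.445135 + 6.272480) = 4.18·16.501651 = 68.976902 m
LRL: c = (6 − d² + 2cos(α−β) − 2d(sin α − sin β))/8 = 0.877998; p = 2π − arccos c = 5.784053 rad; φ = atan2(cos β − cos α, d + sin α − sin β) = 0.498652 rad; t = (φ − α + p/2) mod 2π = 6.261521 rad, q = (β − α − t + p) mod 2π = 4.477521 rad → L = 4.18·(6.261521 + 5.784053 + 4.477521) = 4.18·16.523095 = 69.066536 m
Shortest: LSL with L = 24.841426 m ≈ 24.8414 m
Convert LSL to answer units (arcs ×180/π): t = 3.369495·180/π = 193.0578°, p = ρ·p = 4.18·0.987935 = 4.1296 m, q = 1.585495·180/π = 90.8422°, L = 24.8414 m.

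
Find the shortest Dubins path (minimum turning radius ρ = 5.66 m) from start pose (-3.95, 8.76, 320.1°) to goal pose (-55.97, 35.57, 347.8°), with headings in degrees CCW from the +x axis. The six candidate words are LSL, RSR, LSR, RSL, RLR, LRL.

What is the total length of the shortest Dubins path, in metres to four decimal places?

Let ψ = atan2(Δy, Δx) = atan2(26.81, -52.02) = 152.7344° be the start→goal bearing.
Normalize: d = |goal − start| / ρ = 58.522274/5.66 = 10.339624, α = (θ_start − ψ) mod 360° = 167.3656° = 2.921081 rad, β = (θ_goal − ψ) mod 360° = 195.0656° = 3.404537 rad.
Common terms: sin α = 0.218729, cos α = -0.975786, sin β = -0.259925, cos β = -0.965629, cos(α−β) = 0.885394, d² = 106.907831. Work in radians in the unit-radius frame; every candidate has L = ρ·(t + p + q).
LSL: p² = 2 + d² − 2cos(α−β) + 2d(sin α − sin β) = 117.035247; p = √p² = 10.818283; φ = atan2(cos β − cos α, d + sin α − sin β) = 0.000939 rad; t = (φ − α) mod 2π = 3.363043 rad, q = (β − φ) mod 2π = 3.403598 rad → L = 5.66·(3.363043 + 10.818283 + 3.403598) = 5.66·17.584925 = 99.530673 m
RSR: p² = 2 + d² − 2cos(α−β) + 2d(sin β − sin α) = 97.238840; p = √p² = 9.860976; φ = atan2(cos α − cos β, d − sin α + sin β) = -0.001030 rad; t = (α − φ) mod 2π = 2.922111 rad, q = (φ − β) mod 2π = 2.877618 rad → L = 5.66·(2.922111 + 9.860976 + 2.877618) = 5.66·15.660705 = 88.639589 m
LSR: p² = d² − 2 + 2cos(α−β) + 2d(sin α + sin β) = 105.826713; p = √p² = 10.287211; φ = atan2(−cos α − cos β, d + sin α + sin β) − atan2(−2, p) = 0.378350 rad; t = (φ − α) mod 2π = 3.740454 rad, q = (φ − β) mod 2π = 3.256998 rad → L = 5.66·(3.740454 + 10.287211 + 3.256998) = 5.66·17.284663 = 97.831191 m
RSL: p² = d² − 2 + 2cos(α−β) − 2d(sin α + sin β) = 107.530523; p = √p² = 10.369693; φ = atan2(cos α + cos β, d − sin α − sin β) − atan2(2, p) = -0.375414 rad; t = (α − φ) mod 2π = 3.296495 rad, q = (β − φ) mod 2π = 3.779951 rad → L = 5.66·(3.296495 + 10.369693 + 3.779951) = 5.66·17.446138 = 98.745144 m
RLR: c = (6 − d² + 2cos(α−β) + 2d(sin α − sin β))/8 = -11.154855, |c| > 1 → infeasible
LRL: c = (6 − d² + 2cos(α−β) − 2d(sin α − sin β))/8 = -13.629406, |c| > 1 → infeasible
Shortest: RSR with L = 88.639589 m ≈ 88.6396 m

88.6396 m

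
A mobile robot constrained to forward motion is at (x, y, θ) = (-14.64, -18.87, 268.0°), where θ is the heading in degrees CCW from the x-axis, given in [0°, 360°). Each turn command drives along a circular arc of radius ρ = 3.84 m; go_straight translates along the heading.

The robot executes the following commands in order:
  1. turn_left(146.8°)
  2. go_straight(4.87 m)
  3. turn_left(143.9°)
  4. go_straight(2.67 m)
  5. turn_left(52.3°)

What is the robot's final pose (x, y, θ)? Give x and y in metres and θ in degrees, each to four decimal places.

(-14.1550, -14.6304, 251.0000°)

set_pose: (x, y, θ) = (-14.6400, -18.8700, 268.0000°), ρ = 3.84
turn_left(146.8°): centre at ρ to the left, rotate +146.8° → (-7.6645, -21.2175, 414.8000° ≡ 54.8000°)
go_straight(4.87): x += 4.87·cos θ, y += 4.87·sin θ → (-4.8573, -17.2380, 54.8000°)
turn_left(143.9°): centre at ρ to the left, rotate +143.9° → (-9.2263, -11.3872, 198.7000°)
go_straight(2.67): x += 2.67·cos θ, y += 2.67·sin θ → (-11.7553, -12.2433, 198.7000°)
turn_left(52.3°): centre at ρ to the left, rotate +52.3° → (-14.1550, -14.6304, 251.0000°)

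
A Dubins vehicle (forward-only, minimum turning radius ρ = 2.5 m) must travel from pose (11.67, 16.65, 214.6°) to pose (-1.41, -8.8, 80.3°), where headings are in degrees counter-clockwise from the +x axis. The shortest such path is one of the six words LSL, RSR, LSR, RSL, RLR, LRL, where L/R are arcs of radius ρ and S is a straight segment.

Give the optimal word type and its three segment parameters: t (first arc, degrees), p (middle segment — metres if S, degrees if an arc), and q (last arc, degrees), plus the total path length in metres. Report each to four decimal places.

Let ψ = atan2(Δy, Δx) = atan2(-25.45, -13.08) = -117.2008° be the start→goal bearing.
Normalize: d = |goal − start| / ρ = 28.614488/2.5 = 11.445795, α = (θ_start − ψ) mod 360° = 331.8008° = 5.791017 rad, β = (θ_goal − ψ) mod 360° = 197.5008° = 3.447040 rad.
Common terms: sin α = -0.472538, cos α = 0.881310, sin β = -0.300720, cos β = -0.953712, cos(α−β) = -0.698415, d² = 131.006224. Work in radians in the unit-radius frame; every candidate has L = ρ·(t + p + q).
LSL: p² = 2 + d² − 2cos(α−β) + 2d(sin α − sin β) = 130.469872; p = √p² = 11.422341; φ = atan2(cos β − cos α, d + sin α − sin β) = -0.161351 rad; t = (φ − α) mod 2π = 0.330817 rad, q = (β − φ) mod 2π = 3.608391 rad → L = 2.5·(0.330817 + 11.422341 + 3.608391) = 2.5·15.361549 = 38.403873 m
RSR: p² = 2 + d² − 2cos(α−β) + 2d(sin β − sin α) = 138.336237; p = √p² = 11.761643; φ = atan2(cos α − cos β, d − sin α + sin β) = 0.156658 rad; t = (α − φ) mod 2π = 5.634360 rad, q = (φ − β) mod 2π = 2.992803 rad → L = 2.5·(5.634360 + 11.761643 + 2.992803) = 2.5·20.388805 = 50.972013 m
LSR: p² = d² − 2 + 2cos(α−β) + 2d(sin α + sin β) = 109.908297; p = √p² = 10.483716; φ = atan2(−cos α − cos β, d + sin α + sin β) − atan2(−2, p) = 0.195291 rad; t = (φ − α) mod 2π = 0.687459 rad, q = (φ − β) mod 2π = 3.031436 rad → L = 2.5·(0.687459 + 10.483716 + 3.031436) = 2.5·14.202611 = 35.506527 m
RSL: p² = d² − 2 + 2cos(α−β) − 2d(sin α + sin β) = 145.310490; p = √p² = 12.054480; φ = atan2(cos α + cos β, d − sin α − sin β) − atan2(2, p) = -0.170341 rad; t = (α − φ) mod 2π = 5.961358 rad, q = (β − φ) mod 2π = 3.617381 rad → L = 2.5·(5.961358 + 12.054480 + 3.617381) = 2.5·21.633219 = 54.083048 m
RLR: c = (6 − d² + 2cos(α−β) + 2d(sin α − sin β))/8 = -16.292030, |c| > 1 → infeasible
LRL: c = (6 − d² + 2cos(α−β) − 2d(sin α − sin β))/8 = -15.308734, |c| > 1 → infeasible
Shortest: LSR with L = 35.506527 m ≈ 35.5065 m
Convert LSR to answer units (arcs ×180/π): t = 0.687459·180/π = 39.3885°, p = ρ·p = 2.5·10.483716 = 26.2093 m, q = 3.031436·180/π = 173.6885°, L = 35.5065 m.

LSR: t = 39.3885°, p = 26.2093 m, q = 173.6885°, L = 35.5065 m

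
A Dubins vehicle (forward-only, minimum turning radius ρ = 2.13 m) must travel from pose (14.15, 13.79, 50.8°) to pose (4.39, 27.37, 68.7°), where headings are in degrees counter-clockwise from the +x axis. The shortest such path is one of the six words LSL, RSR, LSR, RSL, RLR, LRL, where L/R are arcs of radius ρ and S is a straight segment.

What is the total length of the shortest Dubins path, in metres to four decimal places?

18.0389 m

Let ψ = atan2(Δy, Δx) = atan2(13.58, -9.76) = 125.7050° be the start→goal bearing.
Normalize: d = |goal − start| / ρ = 16.723457/2.13 = 7.851388, α = (θ_start − ψ) mod 360° = 285.0950° = 4.975847 rad, β = (θ_goal − ψ) mod 360° = 302.9950° = 5.288261 rad.
Common terms: sin α = -0.965495, cos α = 0.260421, sin β = -0.838718, cos β = 0.544567, cos(α−β) = 0.951594, d² = 61.644295. Work in radians in the unit-radius frame; every candidate has L = ρ·(t + p + q).
LSL: p² = 2 + d² − 2cos(α−β) + 2d(sin α − sin β) = 59.750347; p = √p² = 7.729835; φ = atan2(cos β − cos α, d + sin α − sin β) = 0.036768 rad; t = (φ − α) mod 2π = 1.344106 rad, q = (β − φ) mod 2π = 5.251493 rad → L = 2.13·(1.344106 + 7.729835 + 5.251493) = 2.13·14.325434 = 30.513175 m
RSR: p² = 2 + d² − 2cos(α−β) + 2d(sin β − sin α) = 63.731864; p = √p² = 7.983224; φ = atan2(cos α − cos β, d − sin α + sin β) = -0.035600 rad; t = (α − φ) mod 2π = 5.011448 rad, q = (φ − β) mod 2π = 0.959324 rad → L = 2.13·(5.011448 + 7.983224 + 0.959324) = 2.13·13.953995 = 29.722010 m
LSR: p² = d² − 2 + 2cos(α−β) + 2d(sin α + sin β) = 33.216334; p = √p² = 5.763361; φ = atan2(−cos α − cos β, d + sin α + sin β) − atan2(−2, p) = 0.201677 rad; t = (φ − α) mod 2π = 1.509015 rad, q = (φ − β) mod 2π = 1.196602 rad → L = 2.13·(1.509015 + 5.763361 + 1.196602) = 2.13·8.468978 = 18.038924 m
RSL: p² = d² − 2 + 2cos(α−β) − 2d(sin α + sin β) = 89.878633; p = √p² = 9.480434; φ = atan2(cos α + cos β, d − sin α − sin β) − atan2(2, p) = -0.124735 rad; t = (α − φ) mod 2π = 5.100582 rad, q = (β − φ) mod 2π = 5.412996 rad → L = 2.13·(5.100582 + 9.480434 + 5.412996) = 2.13·19.994012 = 42.587245 m
RLR: c = (6 − d² + 2cos(α−β) + 2d(sin α − sin β))/8 = -6.966483, |c| > 1 → infeasible
LRL: c = (6 − d² + 2cos(α−β) − 2d(sin α − sin β))/8 = -6.468793, |c| > 1 → infeasible
Shortest: LSR with L = 18.038924 m ≈ 18.0389 m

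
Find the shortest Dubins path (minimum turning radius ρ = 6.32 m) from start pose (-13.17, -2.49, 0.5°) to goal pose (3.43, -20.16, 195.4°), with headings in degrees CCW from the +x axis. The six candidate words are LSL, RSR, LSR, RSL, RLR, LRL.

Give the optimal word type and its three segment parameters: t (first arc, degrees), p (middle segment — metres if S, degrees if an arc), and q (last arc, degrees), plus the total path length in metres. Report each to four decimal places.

Let ψ = atan2(Δy, Δx) = atan2(-17.67, 16.60) = -46.7883° be the start→goal bearing.
Normalize: d = |goal − start| / ρ = 24.244358/6.32 = 3.836133, α = (θ_start − ψ) mod 360° = 47.2883° = 0.825337 rad, β = (θ_goal − ψ) mod 360° = 242.1883° = 4.226984 rad.
Common terms: sin α = 0.734777, cos α = 0.678309, sin β = -0.884486, cos β = -0.466567, cos(α−β) = -0.966376, d² = 14.715913. Work in radians in the unit-radius frame; every candidate has L = ρ·(t + p + q).
LSL: p² = 2 + d² − 2cos(α−β) + 2d(sin α − sin β) = 31.072079; p = √p² = 5.574233; φ = atan2(cos β − cos α, d + sin α − sin β) = -0.206859 rad; t = (φ − α) mod 2π = 5.250989 rad, q = (β − φ) mod 2π = 4.433843 rad → L = 6.32·(5.250989 + 5.574233 + 4.433843) = 6.32·15.259065 = 96.437294 m
RSR: p² = 2 + d² − 2cos(α−β) + 2d(sin β − sin α) = 6.225253; p = √p² = 2.495046; φ = atan2(cos α − cos β, d − sin α + sin β) = 0.476711 rad; t = (α − φ) mod 2π = 0.348626 rad, q = (φ − β) mod 2π = 2.532913 rad → L = 6.32·(0.348626 + 2.495046 + 2.532913) = 6.32·5.376584 = 33.980012 m
LSR: p² = d² − 2 + 2cos(α−β) + 2d(sin α + sin β) = 9.634551; p = √p² = 3.103957; φ = atan2(−cos α − cos β, d + sin α + sin β) − atan2(−2, p) = 0.515010 rad; t = (φ − α) mod 2π = 5.972858 rad, q = (φ − β) mod 2π = 2.571211 rad → L = 6.32·(5.972858 + 3.103957 + 2.571211) = 6.32·11.648026 = 73.615524 m
RSL: p² = d² − 2 + 2cos(α−β) − 2d(sin α + sin β) = 11.931772; p = √p² = 3.454240; φ = atan2(cos α + cos β, d − sin α − sin β) − atan2(2, p) = -0.471760 rad; t = (α − φ) mod 2π = 1.297098 rad, q = (β − φ) mod 2π = 4.698744 rad → L = 6.32·(1.297098 + 3.454240 + 4.698744) = 6.32·9.450082 = 59.724517 m
RLR: c = (6 − d² + 2cos(α−β) + 2d(sin α − sin β))/8 = 0.221843; p = 2π − arccos c = 4.936094 rad; φ = atan2(cos α − cos β, d − sin α + sin β) = 0.476711 rad; t = (α − φ + p/2) mod 2π = 2.816673 rad, q = (α − β − t + p) mod 2π = 5.000959 rad → L = 6.32·(2.816673 + 4.936094 + 5.000959) = 6.32·12.753726 = 80.603547 m
LRL: c = (6 − d² + 2cos(α−β) − 2d(sin α − sin β))/8 = -2.884010, |c| > 1 → infeasible
Shortest: RSR with L = 33.980012 m ≈ 33.9800 m
Convert RSR to answer units (arcs ×180/π): t = 0.348626·180/π = 19.9748°, p = ρ·p = 6.32·2.495046 = 15.7687 m, q = 2.532913·180/π = 145.1252°, L = 33.9800 m.

RSR: t = 19.9748°, p = 15.7687 m, q = 145.1252°, L = 33.9800 m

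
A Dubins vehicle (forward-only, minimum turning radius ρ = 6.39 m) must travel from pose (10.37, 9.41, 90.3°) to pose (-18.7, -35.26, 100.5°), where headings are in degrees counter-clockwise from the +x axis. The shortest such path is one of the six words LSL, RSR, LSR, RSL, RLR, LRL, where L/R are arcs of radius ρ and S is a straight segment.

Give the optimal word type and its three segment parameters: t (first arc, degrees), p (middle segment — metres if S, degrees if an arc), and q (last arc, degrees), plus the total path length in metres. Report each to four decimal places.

LSR: t = 175.0001°, p = 44.6694 m, q = 164.8001°, L = 82.5661 m

Let ψ = atan2(Δy, Δx) = atan2(-44.67, -29.07) = -123.0550° be the start→goal bearing.
Normalize: d = |goal − start| / ρ = 53.296096/6.39 = 8.340547, α = (θ_start − ψ) mod 360° = 213.3550° = 3.723747 rad, β = (θ_goal − ψ) mod 360° = 223.5550° = 3.901770 rad.
Common terms: sin α = -0.549824, cos α = -0.835280, sin β = -0.689050, cos β = -0.724714, cos(α−β) = 0.984196, d² = 69.564725. Work in radians in the unit-radius frame; every candidate has L = ρ·(t + p + q).
LSL: p² = 2 + d² − 2cos(α−β) + 2d(sin α − sin β) = 71.918771; p = √p² = 8.480494; φ = atan2(cos β − cos α, d + sin α − sin β) = 0.013038 rad; t = (φ − α) mod 2π = 2.572477 rad, q = (β − φ) mod 2π = 3.888732 rad → L = 6.39·(2.572477 + 8.480494 + 3.888732) = 6.39·14.941702 = 95.477479 m
RSR: p² = 2 + d² − 2cos(α−β) + 2d(sin β − sin α) = 67.273896; p = √p² = 8.202067; φ = atan2(cos α − cos β, d − sin α + sin β) = -0.013481 rad; t = (α − φ) mod 2π = 3.737227 rad, q = (φ − β) mod 2π = 2.367934 rad → L = 6.39·(3.737227 + 8.202067 + 2.367934) = 6.39·14.307228 = 91.423189 m
LSR: p² = d² − 2 + 2cos(α−β) + 2d(sin α + sin β) = 48.867334; p = √p² = 6.990517; φ = atan2(−cos α − cos β, d + sin α + sin β) − atan2(−2, p) = 0.494889 rad; t = (φ − α) mod 2π = 3.054328 rad, q = (φ − β) mod 2π = 2.876304 rad → L = 6.39·(3.054328 + 6.990517 + 2.876304) = 6.39·12.921150 = 82.566148 m
RSL: p² = d² − 2 + 2cos(α−β) − 2d(sin α + sin β) = 90.198898; p = √p² = 9.497310; φ = atan2(cos α + cos β, d − sin α − sin β) − atan2(2, p) = -0.368985 rad; t = (α − φ) mod 2π = 4.092731 rad, q = (β − φ) mod 2π = 4.270755 rad → L = 6.39·(4.092731 + 9.497310 + 4.270755) = 6.39·17.860796 = 114.130488 m
RLR: c = (6 − d² + 2cos(α−β) + 2d(sin α − sin β))/8 = -7.409237, |c| > 1 → infeasible
LRL: c = (6 − d² + 2cos(α−β) − 2d(sin α − sin β))/8 = -7.989846, |c| > 1 → infeasible
Shortest: LSR with L = 82.566148 m ≈ 82.5661 m
Convert LSR to answer units (arcs ×180/π): t = 3.054328·180/π = 175.0001°, p = ρ·p = 6.39·6.990517 = 44.6694 m, q = 2.876304·180/π = 164.8001°, L = 82.5661 m.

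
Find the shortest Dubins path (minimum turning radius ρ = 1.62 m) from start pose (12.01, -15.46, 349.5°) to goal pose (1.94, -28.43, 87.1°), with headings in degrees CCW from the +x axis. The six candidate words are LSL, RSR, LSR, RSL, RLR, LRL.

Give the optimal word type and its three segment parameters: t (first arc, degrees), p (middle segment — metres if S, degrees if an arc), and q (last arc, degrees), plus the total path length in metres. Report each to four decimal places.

Let ψ = atan2(Δy, Δx) = atan2(-12.97, -10.07) = -127.8260° be the start→goal bearing.
Normalize: d = |goal − start| / ρ = 16.420286/1.62 = 10.135979, α = (θ_start − ψ) mod 360° = 117.3260° = 2.047725 rad, β = (θ_goal − ψ) mod 360° = 214.9260° = 3.751167 rad.
Common terms: sin α = 0.888409, cos α = -0.459053, sin β = -0.572518, cos β = -0.819892, cos(α−β) = -0.132256, d² = 102.738073. Work in radians in the unit-radius frame; every candidate has L = ρ·(t + p + q).
LSL: p² = 2 + d² − 2cos(α−β) + 2d(sin α − sin β) = 134.618440; p = √p² = 11.602519; φ = atan2(cos β − cos α, d + sin α − sin β) = -0.031105 rad; t = (φ − α) mod 2π = 4.204355 rad, q = (β − φ) mod 2π = 3.782272 rad → L = 1.62·(4.204355 + 11.602519 + 3.782272) = 1.62·19.589145 = 31.734415 m
RSR: p² = 2 + d² − 2cos(α−β) + 2d(sin β − sin α) = 75.386733; p = √p² = 8.682553; φ = atan2(cos α − cos β, d − sin α + sin β) = 0.041571 rad; t = (α − φ) mod 2π = 2.006154 rad, q = (φ − β) mod 2π = 2.573590 rad → L = 1.62·(2.006154 + 8.682553 + 2.573590) = 1.62·13.262297 = 21.484922 m
LSR: p² = d² − 2 + 2cos(α−β) + 2d(sin α + sin β) = 106.877282; p = √p² = 10.338147; φ = atan2(−cos α − cos β, d + sin α + sin β) − atan2(−2, p) = 0.312857 rad; t = (φ − α) mod 2π = 4.548317 rad, q = (φ − β) mod 2π = 2.844876 rad → L = 1.62·(4.548317 + 10.338147 + 2.844876) = 1.62·17.731341 = 28.724772 m
RSL: p² = d² − 2 + 2cos(α−β) − 2d(sin α + sin β) = 94.069839; p = √p² = 9.698961; φ = atan2(cos α + cos β, d − sin α − sin β) − atan2(2, p) = -0.332866 rad; t = (α − φ) mod 2π = 2.380591 rad, q = (β − φ) mod 2π = 4.084033 rad → L = 1.62·(2.380591 + 9.698961 + 4.084033) = 1.62·16.163585 = 26.185007 m
RLR: c = (6 − d² + 2cos(α−β) + 2d(sin α − sin β))/8 = -8.423342, |c| > 1 → infeasible
LRL: c = (6 − d² + 2cos(α−β) − 2d(sin α − sin β))/8 = -15.827305, |c| > 1 → infeasible
Shortest: RSR with L = 21.484922 m ≈ 21.4849 m
Convert RSR to answer units (arcs ×180/π): t = 2.006154·180/π = 114.9442°, p = ρ·p = 1.62·8.682553 = 14.0657 m, q = 2.573590·180/π = 147.4558°, L = 21.4849 m.

RSR: t = 114.9442°, p = 14.0657 m, q = 147.4558°, L = 21.4849 m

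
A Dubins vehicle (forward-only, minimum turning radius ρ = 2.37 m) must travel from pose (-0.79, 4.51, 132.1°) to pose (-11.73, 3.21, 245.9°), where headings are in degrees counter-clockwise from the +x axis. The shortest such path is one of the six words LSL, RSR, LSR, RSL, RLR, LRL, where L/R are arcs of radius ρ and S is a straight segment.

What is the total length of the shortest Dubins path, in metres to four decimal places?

Let ψ = atan2(Δy, Δx) = atan2(-1.30, -10.94) = -173.2233° be the start→goal bearing.
Normalize: d = |goal − start| / ρ = 11.016969/2.37 = 4.648510, α = (θ_start − ψ) mod 360° = 305.3233° = 5.328897 rad, β = (θ_goal − ψ) mod 360° = 59.1233° = 1.031897 rad.
Common terms: sin α = -0.815902, cos α = 0.578190, sin β = 0.858274, cos β = 0.513192, cos(α−β) = -0.403545, d² = 21.608645. Work in radians in the unit-radius frame; every candidate has L = ρ·(t + p + q).
LSL: p² = 2 + d² − 2cos(α−β) + 2d(sin α − sin β) = 8.850886; p = √p² = 2.975044; φ = atan2(cos β − cos α, d + sin α − sin β) = -0.021849 rad; t = (φ − α) mod 2π = 0.932439 rad, q = (β − φ) mod 2π = 1.053746 rad → L = 2.37·(0.932439 + 2.975044 + 1.053746) = 2.37·4.961229 = 11.758112 m
RSR: p² = 2 + d² − 2cos(α−β) + 2d(sin β − sin α) = 39.980585; p = √p² = 6.323020; φ = atan2(cos α − cos β, d − sin α + sin β) = 0.010280 rad; t = (α − φ) mod 2π = 5.318618 rad, q = (φ − β) mod 2π = 5.261568 rad → L = 2.37·(5.318618 + 6.323020 + 5.261568) = 2.37·16.903206 = 40.060599 m
LSR: p² = d² − 2 + 2cos(α−β) + 2d(sin α + sin β) = 19.195484; p = √p² = 4.381265; φ = atan2(−cos α − cos β, d + sin α + sin β) − atan2(−2, p) = 0.199644 rad; t = (φ − α) mod 2π = 1.153932 rad, q = (φ − β) mod 2π = 5.450932 rad → L = 2.37·(1.153932 + 4.381265 + 5.450932) = 2.37·10.986129 = 26.037126 m
RSL: p² = d² − 2 + 2cos(α−β) − 2d(sin α + sin β) = 18.407626; p = √p² = 4.290411; φ = atan2(cos α + cos β, d − sin α − sin β) − atan2(2, p) = -0.203557 rad; t = (α − φ) mod 2π = 5.532455 rad, q = (β − φ) mod 2π = 1.235454 rad → L = 2.37·(5.532455 + 4.290411 + 1.235454) = 2.37·11.058319 = 26.208217 m
RLR: c = (6 − d² + 2cos(α−β) + 2d(sin α − sin β))/8 = -3.997573, |c| > 1 → infeasible
LRL: c = (6 − d² + 2cos(α−β) − 2d(sin α − sin β))/8 = -0.106361; p = 2π − arccos c = 4.605827 rad; φ = atan2(cos β − cos α, d + sin α − sin β) = -0.021849 rad; t = (φ − α + p/2) mod 2π = 3.235352 rad, q = (β − α − t + p) mod 2π = 3.356659 rad → L = 2.37·(3.235352 + 4.605827 + 3.356659) = 2.37·11.197838 = 26.538876 m
Shortest: LSL with L = 11.758112 m ≈ 11.7581 m

11.7581 m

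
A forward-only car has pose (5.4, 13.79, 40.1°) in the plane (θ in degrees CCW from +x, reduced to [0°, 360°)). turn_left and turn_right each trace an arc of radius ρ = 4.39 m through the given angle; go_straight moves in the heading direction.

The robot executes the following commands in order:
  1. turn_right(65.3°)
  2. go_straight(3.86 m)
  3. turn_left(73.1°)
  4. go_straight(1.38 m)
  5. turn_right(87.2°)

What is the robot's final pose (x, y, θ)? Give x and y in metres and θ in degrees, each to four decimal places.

set_pose: (x, y, θ) = (5.4000, 13.7900, 40.1000°), ρ = 4.39
turn_right(65.3°): centre at ρ to the right, rotate −65.3° → (10.0969, 14.4042, -25.2000° ≡ 334.8000°)
go_straight(3.86): x += 3.86·cos θ, y += 3.86·sin θ → (13.5895, 12.7607, 334.8000°)
turn_left(73.1°): centre at ρ to the left, rotate +73.1° → (18.7160, 13.7897, 407.9000° ≡ 47.9000°)
go_straight(1.38): x += 1.38·cos θ, y += 1.38·sin θ → (19.6411, 14.8136, 47.9000°)
turn_right(87.2°): centre at ρ to the right, rotate −87.2° → (25.6790, 15.2676, -39.3000° ≡ 320.7000°)

(25.6790, 15.2676, 320.7000°)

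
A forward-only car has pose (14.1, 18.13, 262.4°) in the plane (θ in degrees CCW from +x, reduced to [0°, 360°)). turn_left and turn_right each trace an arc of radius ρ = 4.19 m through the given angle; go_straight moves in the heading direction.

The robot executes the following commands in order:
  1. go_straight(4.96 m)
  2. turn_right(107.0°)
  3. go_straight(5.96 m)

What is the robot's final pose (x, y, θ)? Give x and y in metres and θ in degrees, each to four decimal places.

set_pose: (x, y, θ) = (14.1000, 18.1300, 262.4000°), ρ = 4.19
go_straight(4.96): x += 4.96·cos θ, y += 4.96·sin θ → (13.4440, 13.2136, 262.4000°)
turn_right(107.0°): centre at ρ to the right, rotate −107.0° → (7.5466, 9.9580, 155.4000°)
go_straight(5.96): x += 5.96·cos θ, y += 5.96·sin θ → (2.1276, 12.4391, 155.4000°)

(2.1276, 12.4391, 155.4000°)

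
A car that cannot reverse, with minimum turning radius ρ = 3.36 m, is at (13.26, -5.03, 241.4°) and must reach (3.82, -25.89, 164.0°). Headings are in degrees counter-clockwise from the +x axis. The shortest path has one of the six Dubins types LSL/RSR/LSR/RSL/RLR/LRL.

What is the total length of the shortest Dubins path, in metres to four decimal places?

24.5781 m

Let ψ = atan2(Δy, Δx) = atan2(-20.86, -9.44) = -114.3487° be the start→goal bearing.
Normalize: d = |goal − start| / ρ = 22.896576/3.36 = 6.814457, α = (θ_start − ψ) mod 360° = 355.7487° = 6.208986 rad, β = (θ_goal − ψ) mod 360° = 278.3487° = 4.858101 rad.
Common terms: sin α = -0.074131, cos α = 0.997248, sin β = -0.989403, cos β = 0.145197, cos(α−β) = 0.218143, d² = 46.436827. Work in radians in the unit-radius frame; every candidate has L = ρ·(t + p + q).
LSL: p² = 2 + d² − 2cos(α−β) + 2d(sin α − sin β) = 60.474697; p = √p² = 7.776548; φ = atan2(cos β − cos α, d + sin α − sin β) = -0.109787 rad; t = (φ − α) mod 2π = 6.247597 rad, q = (β − φ) mod 2π = 4.967888 rad → L = 3.36·(6.247597 + 7.776548 + 4.967888) = 3.36·18.992034 = 63.813233 m
RSR: p² = 2 + d² − 2cos(α−β) + 2d(sin β − sin α) = 35.526384; p = √p² = 5.960401; φ = atan2(cos α − cos β, d − sin α + sin β) = 0.143443 rad; t = (α − φ) mod 2π = 6.065543 rad, q = (φ − β) mod 2π = 1.568528 rad → L = 3.36·(6.065543 + 5.960401 + 1.568528) = 3.36·13.594471 = 45.677424 m
LSR: p² = d² − 2 + 2cos(α−β) + 2d(sin α + sin β) = 30.378299; p = √p² = 5.511651; φ = atan2(−cos α − cos β, d + sin α + sin β) − atan2(−2, p) = 0.151991 rad; t = (φ − α) mod 2π = 0.226190 rad, q = (φ − β) mod 2π = 1.577075 rad → L = 3.36·(0.226190 + 5.511651 + 1.577075) = 3.36·7.314916 = 24.578118 m
RSL: p² = d² − 2 + 2cos(α−β) − 2d(sin α + sin β) = 59.367928; p = √p² = 7.705059; φ = atan2(cos α + cos β, d − sin α − sin β) − atan2(2, p) = -0.109952 rad; t = (α − φ) mod 2π = 0.035752 rad, q = (β − φ) mod 2π = 4.968053 rad → L = 3.36·(0.035752 + 7.705059 + 4.968053) = 3.36·12.708863 = 42.701781 m
RLR: c = (6 − d² + 2cos(α−β) + 2d(sin α − sin β))/8 = -3.440798, |c| > 1 → infeasible
LRL: c = (6 − d² + 2cos(α−β) − 2d(sin α − sin β))/8 = -6.559337, |c| > 1 → infeasible
Shortest: LSR with L = 24.578118 m ≈ 24.5781 m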